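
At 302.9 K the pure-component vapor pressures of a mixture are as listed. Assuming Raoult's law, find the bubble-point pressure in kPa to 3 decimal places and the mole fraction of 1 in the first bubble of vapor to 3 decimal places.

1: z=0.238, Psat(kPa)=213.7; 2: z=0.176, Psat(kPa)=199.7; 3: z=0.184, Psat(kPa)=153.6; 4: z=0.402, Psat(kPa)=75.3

Pbub = 144.541 kPa, y_1 = 0.352

At the bubble point ψ → 0, so ΣzᵢKᵢ = 1 with Kᵢ = Pᵢˢᵃᵗ/P ⇒ P = ΣzᵢPᵢˢᵃᵗ.
P = 0.238·213.7 + 0.176·199.7 + 0.184·153.6 + 0.402·75.3 = 144.541 kPa
yᵢ = zᵢPᵢˢᵃᵗ/P ⇒ y_1 = 0.238·213.7/144.541 = 0.352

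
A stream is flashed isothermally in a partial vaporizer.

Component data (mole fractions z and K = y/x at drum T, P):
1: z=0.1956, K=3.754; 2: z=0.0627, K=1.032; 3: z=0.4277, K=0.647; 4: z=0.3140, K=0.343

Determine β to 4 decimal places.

Rachford–Rice: g(β) = Σ zᵢ(Kᵢ−1)/(1+β(Kᵢ−1)) = 0.
Feasibility: ΣzᵢKᵢ = 1.1834, Σzᵢ/Kᵢ = 1.6894 — both > 1, two phases present.
Newton iteration, β⁰ = 0.5:
  β = 0.5000: g = -0.26196, g' = -0.6418 → β = 0.0918
  β = 0.0918: g = 0.05636, g' = -1.1555 → β = 0.1406
  β = 0.1406: g = 0.00415, g' = -0.9945 → β = 0.1448
Converged at β = 0.1448.

β = 0.1448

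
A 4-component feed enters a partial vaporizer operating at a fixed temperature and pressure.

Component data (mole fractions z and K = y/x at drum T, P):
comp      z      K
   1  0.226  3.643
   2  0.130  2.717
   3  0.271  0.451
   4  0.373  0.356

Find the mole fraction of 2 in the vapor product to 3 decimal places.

Rachford–Rice: g(ψ) = Σ zᵢ(Kᵢ−1)/(1+ψ(Kᵢ−1)) = 0.
Check two-phase: ΣzᵢKᵢ = 1.432 > 1 and Σzᵢ/Kᵢ = 1.759 > 1, so g(0) = 0.432 > 0 and g(1) = -0.759 < 0.
Iterate (Newton) starting at ψ = 0.5:
  ψ = 0.500: g = -0.1820, g' = -0.896 → ψ = 0.297
  ψ = 0.297: g = 0.0079, g' = -1.017 → ψ = 0.305
Converged at ψ = 0.305.
Compositions from xᵢ = zᵢ/(1+ψ(Kᵢ−1)), yᵢ = Kᵢxᵢ:
  1: x = 0.125, y = 0.456
  2: x = 0.085, y = 0.232
  3: x = 0.325, y = 0.147
  4: x = 0.464, y = 0.165

y_2 = 0.232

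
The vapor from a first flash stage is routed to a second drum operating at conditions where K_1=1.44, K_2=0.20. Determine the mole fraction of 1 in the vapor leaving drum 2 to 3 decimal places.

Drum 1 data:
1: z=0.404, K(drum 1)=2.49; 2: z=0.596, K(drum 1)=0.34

Drum 1:
Binary case is linear: z₁(K₁−1)(1+ψ₁(K₂−1)) + z₂(K₂−1)(1+ψ₁(K₁−1)) = 0
⇒ ψ₁ = [z₁(K₁−1)+z₂(K₂−1)] / [−(K₁−1)(K₂−1)] = 0.2086/0.9834 = 0.212
Drum-1 compositions:
  1: x = 0.307, y = 0.764
  2: x = 0.693, y = 0.236
Drum-2 feed = drum-1 vapor: z₂ = (0.7644, 0.2356).
Drum 2:
Material balance + equilibrium reduce to Σ zᵢ(Kᵢ−1)/(1+ψ₂(Kᵢ−1)) = 0.
Feasibility: ΣzᵢKᵢ = 1.148, Σzᵢ/Kᵢ = 1.709 — both > 1, two phases present.
Binary case is linear: z₁(K₁−1)(1+ψ₂(K₂−1)) + z₂(K₂−1)(1+ψ₂(K₁−1)) = 0
⇒ ψ₂ = [z₁(K₁−1)+z₂(K₂−1)] / [−(K₁−1)(K₂−1)] = 0.1478/0.3520 = 0.420
  1: x = 0.645, y = 0.929
  2: x = 0.355, y = 0.071

y_1 (drum 2) = 0.929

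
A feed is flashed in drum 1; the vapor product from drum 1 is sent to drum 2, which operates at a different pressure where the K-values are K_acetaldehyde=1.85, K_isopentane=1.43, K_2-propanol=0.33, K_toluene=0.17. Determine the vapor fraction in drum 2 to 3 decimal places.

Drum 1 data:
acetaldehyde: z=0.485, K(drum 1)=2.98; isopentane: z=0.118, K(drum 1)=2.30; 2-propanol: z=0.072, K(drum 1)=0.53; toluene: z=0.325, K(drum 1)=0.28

V/F (drum 2) = 0.663

Drum 1:
Material balance + equilibrium reduce to Σ zᵢ(Kᵢ−1)/(1+ψ₁(Kᵢ−1)) = 0.
g(0) = ΣzᵢKᵢ − 1 = 0.846 and g(1) = 1 − Σzᵢ/Kᵢ = -0.511, so a root lies in (0, 1).
Newton iteration, ψ₁⁰ = 0.5:
  ψ₁ = 0.500: g = 0.1657, g' = -0.992 → ψ₁ = 0.667
  ψ₁ = 0.667: g = -0.0036, g' = -1.068 → ψ₁ = 0.664
Converged at ψ₁ = 0.664.
Drum-1 compositions:
  acetaldehyde: x = 0.210, y = 0.625
  isopentane: x = 0.063, y = 0.146
  2-propanol: x = 0.105, y = 0.055
  toluene: x = 0.622, y = 0.174
Drum-2 feed = drum-1 vapor: z₂ = (0.6246, 0.1457, 0.0555, 0.1743).
Drum 2:
Material balance + equilibrium reduce to Σ zᵢ(Kᵢ−1)/(1+ψ₂(Kᵢ−1)) = 0.
Check two-phase: ΣzᵢKᵢ = 1.412 > 1 and Σzᵢ/Kᵢ = 1.633 > 1, so g(0) = 0.412 > 0 and g(1) = -0.633 < 0.
Newton iteration, ψ₂⁰ = 0.5:
  ψ₂ = 0.500: g = 0.1210, g' = -0.648 → ψ₂ = 0.687
  ψ₂ = 0.687: g = -0.0217, g' = -0.931 → ψ₂ = 0.663
Converged at ψ₂ = 0.663.
  acetaldehyde: x = 0.400, y = 0.739
  isopentane: x = 0.113, y = 0.162
  2-propanol: x = 0.100, y = 0.033
  toluene: x = 0.387, y = 0.066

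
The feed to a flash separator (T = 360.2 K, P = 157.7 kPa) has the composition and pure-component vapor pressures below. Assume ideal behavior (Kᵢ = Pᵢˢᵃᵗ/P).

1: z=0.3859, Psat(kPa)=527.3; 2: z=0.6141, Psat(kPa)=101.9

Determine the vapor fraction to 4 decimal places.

ψ = 0.8286

Raoult's law: Kᵢ = Pᵢˢᵃᵗ/P = Pᵢˢᵃᵗ/157.7.
  K_1 = 527.3/157.7 = 3.343691, K_2 = 101.9/157.7 = 0.646164
Rachford–Rice: g(ψ) = Σ zᵢ(Kᵢ−1)/(1+ψ(Kᵢ−1)) = 0.
Check two-phase: ΣzᵢKᵢ = 1.6871 > 1 and Σzᵢ/Kᵢ = 1.0658 > 1, so g(0) = 0.6871 > 0 and g(1) = -0.0658 < 0.
Binary case is linear: z₁(K₁−1)(1+ψ(K₂−1)) + z₂(K₂−1)(1+ψ(K₁−1)) = 0
⇒ ψ = [z₁(K₁−1)+z₂(K₂−1)] / [−(K₁−1)(K₂−1)] = 0.68714/0.82928 = 0.8286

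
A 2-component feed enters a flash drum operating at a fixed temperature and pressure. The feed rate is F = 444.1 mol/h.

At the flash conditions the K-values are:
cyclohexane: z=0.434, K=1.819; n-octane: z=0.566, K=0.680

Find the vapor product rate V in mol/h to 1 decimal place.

Let β = V/F and solve Σ zᵢ(Kᵢ−1)/(1+β(Kᵢ−1)) = 0.
g(0) = ΣzᵢKᵢ − 1 = 0.174 and g(1) = 1 − Σzᵢ/Kᵢ = -0.071, so a root lies in (0, 1).
Binary case is linear: z₁(K₁−1)(1+β(K₂−1)) + z₂(K₂−1)(1+β(K₁−1)) = 0
⇒ β = [z₁(K₁−1)+z₂(K₂−1)] / [−(K₁−1)(K₂−1)] = 0.1743/0.2621 = 0.665
Then V = β·F = 0.6652·444.1 = 295.4 mol/h and L = F − V = 148.7 mol/h.

V = 295.4 mol/h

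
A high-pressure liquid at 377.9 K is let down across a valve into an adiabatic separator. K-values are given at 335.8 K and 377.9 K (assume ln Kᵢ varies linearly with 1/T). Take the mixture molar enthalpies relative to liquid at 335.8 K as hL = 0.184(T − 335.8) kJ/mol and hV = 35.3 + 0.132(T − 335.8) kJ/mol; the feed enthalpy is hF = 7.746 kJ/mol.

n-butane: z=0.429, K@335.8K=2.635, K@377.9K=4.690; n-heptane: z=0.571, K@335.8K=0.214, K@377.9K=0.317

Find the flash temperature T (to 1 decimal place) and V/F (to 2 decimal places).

Adiabatic flash: solve Rachford–Rice at each trial T, then check hF = ψ·hV(T) + (1−ψ)·hL(T).
  T = 335.8 K: K = (2.635, 0.214), RR gives ψ = 0.197, H_out = 6.939 kJ/mol
  T = 377.9 K: K = (4.690, 0.317), RR gives ψ = 0.473, H_out = 23.420 kJ/mol
  T = 356.9 K: K = (3.578, 0.264), RR gives ψ = 0.361, H_out = 16.233 kJ/mol
  T = 346.4 K: K = (3.087, 0.238), RR gives ψ = 0.290, H_out = 12.017 kJ/mol
  T = 341.1 K: K = (2.856, 0.226), RR gives ψ = 0.247, H_out = 9.612 kJ/mol
  T = 338.5 K: K = (2.746, 0.220), RR gives ψ = 0.223, H_out = 8.339 kJ/mol
  T = 337.1 K: K = (2.688, 0.217), RR gives ψ = 0.210, H_out = 7.624 kJ/mol
Linear interpolation between T = 337.1 (H_out = 7.624) and T = 338.5 (H_out = 8.339) on hF = 7.746 gives T ≈ 337.3 K, at which ψ = 0.21.

T = 337.3 K, V/F = 0.21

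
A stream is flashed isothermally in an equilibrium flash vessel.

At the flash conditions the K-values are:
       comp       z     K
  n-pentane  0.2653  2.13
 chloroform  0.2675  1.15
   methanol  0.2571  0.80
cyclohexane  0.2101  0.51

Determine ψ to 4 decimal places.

Material balance + equilibrium reduce to Σ zᵢ(Kᵢ−1)/(1+ψ(Kᵢ−1)) = 0.
g(0) = ΣzᵢKᵢ − 1 = 0.1855 and g(1) = 1 − Σzᵢ/Kᵢ = -0.0905, so a root lies in (0, 1).
Iterate (Newton) starting at ψ = 0.6:
  ψ = 0.6000: g = 0.01122, g' = -0.2399 → ψ = 0.6468
Converged at ψ = 0.6468.

ψ = 0.6468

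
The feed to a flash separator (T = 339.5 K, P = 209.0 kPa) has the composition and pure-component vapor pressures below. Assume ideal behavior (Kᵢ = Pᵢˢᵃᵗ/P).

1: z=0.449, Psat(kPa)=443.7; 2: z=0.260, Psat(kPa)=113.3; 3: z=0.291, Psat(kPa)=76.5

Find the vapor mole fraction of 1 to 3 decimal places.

y_1 = 0.701

Raoult's law: Kᵢ = Pᵢˢᵃᵗ/P = Pᵢˢᵃᵗ/209.0.
  K_1 = 443.7/209.0 = 2.12297, K_2 = 113.3/209.0 = 0.54211, K_3 = 76.5/209.0 = 0.36603
Rachford–Rice: g(β) = Σ zᵢ(Kᵢ−1)/(1+β(Kᵢ−1)) = 0.
Check two-phase: ΣzᵢKᵢ = 1.201 > 1 and Σzᵢ/Kᵢ = 1.486 > 1, so g(0) = 0.201 > 0 and g(1) = -0.486 < 0.
Iterate (Newton) starting at β = 0.3:
  β = 0.300: g = 0.0113, g' = -0.568 → β = 0.320
Converged at β = 0.320.
Compositions from xᵢ = zᵢ/(1+β(Kᵢ−1)), yᵢ = Kᵢxᵢ:
  1: x = 0.330, y = 0.701
  2: x = 0.305, y = 0.165
  3: x = 0.365, y = 0.134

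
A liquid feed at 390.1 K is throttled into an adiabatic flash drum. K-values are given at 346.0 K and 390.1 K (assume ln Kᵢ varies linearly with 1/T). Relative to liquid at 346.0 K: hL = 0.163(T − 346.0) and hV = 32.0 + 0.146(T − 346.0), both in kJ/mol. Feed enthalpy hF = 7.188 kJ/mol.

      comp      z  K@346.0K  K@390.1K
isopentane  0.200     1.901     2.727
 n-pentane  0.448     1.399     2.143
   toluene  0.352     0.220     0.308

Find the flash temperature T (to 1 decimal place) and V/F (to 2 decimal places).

T = 347.6 K, V/F = 0.22

Adiabatic flash: solve Rachford–Rice at each trial T, then check hF = ψ·hV(T) + (1−ψ)·hL(T).
  T = 346.0 K: K = (1.901, 1.399, 0.220), RR gives ψ = 0.185, H_out = 5.924 kJ/mol
  T = 390.1 K: K = (2.727, 2.143, 0.308), RR gives ψ = 0.666, H_out = 27.986 kJ/mol
  T = 368.1 K: K = (2.303, 1.755, 0.263), RR gives ψ = 0.490, H_out = 19.089 kJ/mol
  T = 357.1 K: K = (2.099, 1.573, 0.241), RR gives ψ = 0.365, H_out = 13.415 kJ/mol
  T = 351.6 K: K = (2.000, 1.486, 0.231), RR gives ψ = 0.285, H_out = 10.001 kJ/mol
  T = 348.8 K: K = (1.950, 1.442, 0.225), RR gives ψ = 0.238, H_out = 8.052 kJ/mol
  T = 347.4 K: K = (1.926, 1.420, 0.223), RR gives ψ = 0.212, H_out = 7.012 kJ/mol
Linear interpolation between T = 347.4 (H_out = 7.012) and T = 348.8 (H_out = 8.052) on hF = 7.188 gives T ≈ 347.6 K, at which ψ = 0.22.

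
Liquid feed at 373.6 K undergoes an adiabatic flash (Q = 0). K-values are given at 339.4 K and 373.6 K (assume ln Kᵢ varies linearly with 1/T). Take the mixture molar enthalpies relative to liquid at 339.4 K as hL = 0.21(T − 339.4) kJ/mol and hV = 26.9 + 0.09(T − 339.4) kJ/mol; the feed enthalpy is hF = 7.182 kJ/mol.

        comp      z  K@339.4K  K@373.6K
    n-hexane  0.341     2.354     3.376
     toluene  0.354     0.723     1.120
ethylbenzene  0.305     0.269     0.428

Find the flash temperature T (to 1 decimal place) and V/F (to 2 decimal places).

T = 342.2 K, V/F = 0.25

Adiabatic flash: solve Rachford–Rice at each trial T, then check hF = ψ·hV(T) + (1−ψ)·hL(T).
  T = 339.4 K: K = (2.354, 0.723, 0.269), RR gives ψ = 0.197, H_out = 5.312 kJ/mol
  T = 373.6 K: K = (3.376, 1.120, 0.428), RR gives ψ = 0.794, H_out = 25.276 kJ/mol
  T = 356.5 K: K = (2.844, 0.909, 0.343), RR gives ψ = 0.492, H_out = 15.818 kJ/mol
  T = 347.9 K: K = (2.592, 0.813, 0.304), RR gives ψ = 0.346, H_out = 10.728 kJ/mol
  T = 343.6 K: K = (2.470, 0.767, 0.286), RR gives ψ = 0.272, H_out = 8.049 kJ/mol
  T = 341.5 K: K = (2.412, 0.745, 0.278), RR gives ψ = 0.235, H_out = 6.697 kJ/mol
  T = 342.6 K: K = (2.442, 0.756, 0.282), RR gives ψ = 0.254, H_out = 7.409 kJ/mol
Linear interpolation between T = 341.5 (H_out = 6.697) and T = 342.6 (H_out = 7.409) on hF = 7.182 gives T ≈ 342.2 K, at which ψ = 0.25.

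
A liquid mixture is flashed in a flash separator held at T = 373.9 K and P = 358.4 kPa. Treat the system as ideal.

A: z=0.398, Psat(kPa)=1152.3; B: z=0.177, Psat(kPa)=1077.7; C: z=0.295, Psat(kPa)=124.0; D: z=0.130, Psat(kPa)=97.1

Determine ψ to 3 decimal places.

Raoult's law: Kᵢ = Pᵢˢᵃᵗ/P = Pᵢˢᵃᵗ/358.4.
  K_A = 1152.3/358.4 = 3.21512, K_B = 1077.7/358.4 = 3.00698, K_C = 124.0/358.4 = 0.34598, K_D = 97.1/358.4 = 0.27093
Iterate (Newton) starting at ψ = 0.5:
  ψ = 0.500: g = 0.1598, g' = -1.067 → ψ = 0.650
Converged at ψ = 0.650.

ψ = 0.650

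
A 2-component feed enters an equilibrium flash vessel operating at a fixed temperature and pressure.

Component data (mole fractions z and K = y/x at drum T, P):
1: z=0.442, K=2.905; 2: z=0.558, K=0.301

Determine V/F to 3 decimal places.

Rachford–Rice: g(V/F) = Σ zᵢ(Kᵢ−1)/(1+V/F(Kᵢ−1)) = 0.
g(0) = ΣzᵢKᵢ − 1 = 0.452 and g(1) = 1 − Σzᵢ/Kᵢ = -1.006, so a root lies in (0, 1).
Iterate (Newton) starting at V/F = 0.68:
  V/F = 0.680: g = -0.3766, g' = -1.295 → V/F = 0.389
  V/F = 0.389: g = -0.0523, g' = -1.043 → V/F = 0.339
Converged at V/F = 0.339.

V/F = 0.339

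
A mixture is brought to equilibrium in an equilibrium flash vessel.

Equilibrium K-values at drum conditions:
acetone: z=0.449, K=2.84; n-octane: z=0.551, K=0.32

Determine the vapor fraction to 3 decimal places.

ψ = 0.361

Let ψ = V/F and solve Σ zᵢ(Kᵢ−1)/(1+ψ(Kᵢ−1)) = 0.
Check two-phase: ΣzᵢKᵢ = 1.451 > 1 and Σzᵢ/Kᵢ = 1.880 > 1, so g(0) = 0.451 > 0 and g(1) = -0.880 < 0.
Binary case is linear: z₁(K₁−1)(1+ψ(K₂−1)) + z₂(K₂−1)(1+ψ(K₁−1)) = 0
⇒ ψ = [z₁(K₁−1)+z₂(K₂−1)] / [−(K₁−1)(K₂−1)] = 0.4515/1.2512 = 0.361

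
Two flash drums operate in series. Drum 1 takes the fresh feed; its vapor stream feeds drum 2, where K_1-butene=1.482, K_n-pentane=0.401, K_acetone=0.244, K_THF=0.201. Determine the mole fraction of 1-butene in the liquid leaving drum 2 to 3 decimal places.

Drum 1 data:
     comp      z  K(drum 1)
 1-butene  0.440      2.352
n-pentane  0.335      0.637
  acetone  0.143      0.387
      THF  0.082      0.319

Drum 1:
Newton iteration, ψ₁⁰ = 0.5:
  ψ₁ = 0.500: g = -0.0047, g' = -0.551 → ψ₁ = 0.491
Converged at ψ₁ = 0.491.
Drum-1 compositions:
  1-butene: x = 0.264, y = 0.622
  n-pentane: x = 0.408, y = 0.260
  acetone: x = 0.205, y = 0.079
  THF: x = 0.123, y = 0.039
Drum-2 feed = drum-1 vapor: z₂ = (0.6217, 0.2597, 0.0792, 0.0393).
Drum 2:
Newton iteration, ψ₂⁰ = 0.47:
  ψ₂ = 0.470: g = -0.1154, g' = -0.450 → ψ₂ = 0.213
  ψ₂ = 0.213: g = -0.0159, g' = -0.342 → ψ₂ = 0.167
  ψ₂ = 0.167: g = -0.0003, g' = -0.331 → ψ₂ = 0.166
Converged at ψ₂ = 0.166.
  1-butene: x = 0.576, y = 0.853
  n-pentane: x = 0.288, y = 0.116
  acetone: x = 0.091, y = 0.022
  THF: x = 0.045, y = 0.009

x_1-butene (drum 2) = 0.576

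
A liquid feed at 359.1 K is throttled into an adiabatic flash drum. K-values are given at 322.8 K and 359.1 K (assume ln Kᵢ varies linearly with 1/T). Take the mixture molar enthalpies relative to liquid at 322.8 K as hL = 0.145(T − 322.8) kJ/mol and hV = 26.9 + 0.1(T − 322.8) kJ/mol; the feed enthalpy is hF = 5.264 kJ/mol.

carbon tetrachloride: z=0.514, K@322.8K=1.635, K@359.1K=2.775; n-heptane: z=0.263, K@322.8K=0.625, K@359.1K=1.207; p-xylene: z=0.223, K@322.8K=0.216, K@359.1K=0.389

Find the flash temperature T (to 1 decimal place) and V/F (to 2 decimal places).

Adiabatic flash: solve Rachford–Rice at each trial T, then check hF = ψ·hV(T) + (1−ψ)·hL(T).
  T = 322.8 K: K = (1.635, 0.625, 0.216), RR gives ψ = 0.138, H_out = 3.715 kJ/mol
  T = 359.1 K: K = (2.775, 1.207, 0.389), RR gives ψ = 1.000, H_out = 30.530 kJ/mol
  T = 341.0 K: K = (2.162, 0.885, 0.295), RR gives ψ = 0.678, H_out = 20.310 kJ/mol
  T = 331.9 K: K = (1.887, 0.747, 0.253), RR gives ψ = 0.450, H_out = 13.247 kJ/mol
  T = 327.4 K: K = (1.760, 0.685, 0.234), RR gives ψ = 0.311, H_out = 8.963 kJ/mol
  T = 325.1 K: K = (1.697, 0.654, 0.225), RR gives ψ = 0.229, H_out = 6.473 kJ/mol
Linear interpolation between T = 322.8 (H_out = 3.715) and T = 325.1 (H_out = 6.473) on hF = 5.264 gives T ≈ 324.1 K, at which ψ = 0.19.

T = 324.1 K, V/F = 0.19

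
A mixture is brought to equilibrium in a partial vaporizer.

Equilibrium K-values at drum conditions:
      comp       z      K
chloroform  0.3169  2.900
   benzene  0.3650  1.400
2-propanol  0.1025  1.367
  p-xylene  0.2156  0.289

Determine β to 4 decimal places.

Material balance + equilibrium reduce to Σ zᵢ(Kᵢ−1)/(1+β(Kᵢ−1)) = 0.
Check two-phase: ΣzᵢKᵢ = 1.6324 > 1 and Σzᵢ/Kᵢ = 1.1910 > 1, so g(0) = 0.6324 > 0 and g(1) = -0.1910 < 0.
Newton iteration, β⁰ = 0.65:
  β = 0.6500: g = 0.13064, g' = -0.6516 → β = 0.8505
  β = 0.8505: g = -0.02001, g' = -0.9052 → β = 0.8284
  β = 0.8284: g = -0.00052, g' = -0.8589 → β = 0.8278
Converged at β = 0.8278.

β = 0.8278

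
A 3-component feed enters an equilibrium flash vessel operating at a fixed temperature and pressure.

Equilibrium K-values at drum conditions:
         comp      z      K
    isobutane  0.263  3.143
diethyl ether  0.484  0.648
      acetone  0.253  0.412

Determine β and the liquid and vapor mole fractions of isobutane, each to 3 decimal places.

β = 0.258, x_isobutane = 0.169, y_isobutane = 0.532

Material balance + equilibrium reduce to Σ zᵢ(Kᵢ−1)/(1+β(Kᵢ−1)) = 0.
g(0) = ΣzᵢKᵢ − 1 = 0.244 and g(1) = 1 − Σzᵢ/Kᵢ = -0.445, so a root lies in (0, 1).
Newton iteration, β⁰ = 0.41:
  β = 0.410: g = -0.0951, g' = -0.576 → β = 0.245
  β = 0.245: g = 0.0094, g' = -0.711 → β = 0.258
Converged at β = 0.258.
Compositions from xᵢ = zᵢ/(1+β(Kᵢ−1)), yᵢ = Kᵢxᵢ:
  isobutane: x = 0.169, y = 0.532
  diethyl ether: x = 0.532, y = 0.345
  acetone: x = 0.298, y = 0.123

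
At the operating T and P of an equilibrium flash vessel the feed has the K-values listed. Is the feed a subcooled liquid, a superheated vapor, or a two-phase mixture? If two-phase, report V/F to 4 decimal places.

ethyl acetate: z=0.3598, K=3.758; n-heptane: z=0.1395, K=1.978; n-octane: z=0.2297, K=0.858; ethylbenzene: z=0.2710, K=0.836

ΣzᵢKᵢ = 2.0517; Σzᵢ/Kᵢ = 0.7581.
Since Σzᵢ/Kᵢ < 1 the mixture is above its dew point — single vapor phase.

superheated vapor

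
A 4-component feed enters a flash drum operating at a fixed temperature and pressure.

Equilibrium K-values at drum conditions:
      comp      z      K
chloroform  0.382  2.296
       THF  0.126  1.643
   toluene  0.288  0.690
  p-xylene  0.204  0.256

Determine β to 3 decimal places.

β = 0.524

Let β = V/F and solve Σ zᵢ(Kᵢ−1)/(1+β(Kᵢ−1)) = 0.
Check two-phase: ΣzᵢKᵢ = 1.335 > 1 and Σzᵢ/Kᵢ = 1.457 > 1, so g(0) = 0.335 > 0 and g(1) = -0.457 < 0.
Newton–Raphson from β = 0.5:
  β = 0.500: g = 0.0144, g' = -0.591 → β = 0.524
Converged at β = 0.524.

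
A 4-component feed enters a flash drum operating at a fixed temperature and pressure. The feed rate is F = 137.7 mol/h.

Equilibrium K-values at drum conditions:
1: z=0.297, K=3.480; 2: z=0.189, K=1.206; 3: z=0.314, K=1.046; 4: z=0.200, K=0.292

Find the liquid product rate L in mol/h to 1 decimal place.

L = 33.8 mol/h

Material balance + equilibrium reduce to Σ zᵢ(Kᵢ−1)/(1+ψ(Kᵢ−1)) = 0.
g(0) = ΣzᵢKᵢ − 1 = 0.648 and g(1) = 1 − Σzᵢ/Kᵢ = -0.227, so a root lies in (0, 1).
Iterate (Newton) starting at ψ = 0.45:
  ψ = 0.450: g = 0.1901, g' = -0.631 → ψ = 0.751
  ψ = 0.751: g = 0.0026, g' = -0.687 → ψ = 0.755
Converged at ψ = 0.755.
Then V = ψ·F = 0.7548·137.7 = 103.9 mol/h and L = F − V = 33.8 mol/h.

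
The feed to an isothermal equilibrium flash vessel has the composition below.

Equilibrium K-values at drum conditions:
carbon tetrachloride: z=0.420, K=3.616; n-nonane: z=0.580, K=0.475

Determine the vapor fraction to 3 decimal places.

Let ψ = V/F and solve Σ zᵢ(Kᵢ−1)/(1+ψ(Kᵢ−1)) = 0.
g(0) = ΣzᵢKᵢ − 1 = 0.794 and g(1) = 1 − Σzᵢ/Kᵢ = -0.337, so a root lies in (0, 1).
Newton iteration, ψ⁰ = 0.5:
  ψ = 0.500: g = 0.0632, g' = -0.833 → ψ = 0.576
  ψ = 0.576: g = 0.0020, g' = -0.786 → ψ = 0.578
Converged at ψ = 0.578.

ψ = 0.578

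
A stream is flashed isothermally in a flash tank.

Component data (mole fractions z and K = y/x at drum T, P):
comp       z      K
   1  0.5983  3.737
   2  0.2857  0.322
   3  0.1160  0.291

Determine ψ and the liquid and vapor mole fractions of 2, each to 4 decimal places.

ψ = 0.7238, x_2 = 0.5610, y_2 = 0.1806

Newton–Raphson from ψ = 0.65:
  ψ = 0.6500: g = 0.09037, g' = -1.2008 → ψ = 0.7253
  ψ = 0.7253: g = -0.00182, g' = -1.2585 → ψ = 0.7238
Converged at ψ = 0.7238.
Compositions from xᵢ = zᵢ/(1+ψ(Kᵢ−1)), yᵢ = Kᵢxᵢ:
  1: x = 0.2007, y = 0.7500
  2: x = 0.5610, y = 0.1806
  3: x = 0.2383, y = 0.0693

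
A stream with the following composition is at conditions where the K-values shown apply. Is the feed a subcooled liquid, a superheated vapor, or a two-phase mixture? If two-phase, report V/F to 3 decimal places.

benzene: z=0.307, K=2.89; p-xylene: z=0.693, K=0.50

ΣzᵢKᵢ = 1.234; Σzᵢ/Kᵢ = 1.492.
Both exceed 1, so a two-phase solution exists.
Material balance + equilibrium reduce to Σ zᵢ(Kᵢ−1)/(1+ψ(Kᵢ−1)) = 0.
Newton iteration, ψ⁰ = 0.47:
  ψ = 0.470: g = -0.1457, g' = -0.604 → ψ = 0.229
  ψ = 0.229: g = 0.0139, g' = -0.756 → ψ = 0.247
Converged at ψ = 0.247.

two-phase, V/F = 0.247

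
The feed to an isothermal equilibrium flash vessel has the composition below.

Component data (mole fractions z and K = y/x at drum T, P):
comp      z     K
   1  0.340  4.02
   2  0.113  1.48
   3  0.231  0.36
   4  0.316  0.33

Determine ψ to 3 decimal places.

ψ = 0.421

Let ψ = V/F and solve Σ zᵢ(Kᵢ−1)/(1+ψ(Kᵢ−1)) = 0.
Check two-phase: ΣzᵢKᵢ = 1.721 > 1 and Σzᵢ/Kᵢ = 1.760 > 1, so g(0) = 0.721 > 0 and g(1) = -0.760 < 0.
Newton iteration, ψ⁰ = 0.5:
  ψ = 0.500: g = -0.0830, g' = -1.035 → ψ = 0.420
  ψ = 0.420: g = 0.0012, g' = -1.072 → ψ = 0.421
Converged at ψ = 0.421.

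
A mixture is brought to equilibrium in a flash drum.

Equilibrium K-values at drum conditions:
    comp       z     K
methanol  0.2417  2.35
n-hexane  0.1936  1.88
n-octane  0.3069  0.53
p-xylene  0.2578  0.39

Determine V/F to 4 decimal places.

Newton iteration, V/F⁰ = 0.5:
  V/F = 0.5000: g = -0.10171, g' = -0.5437 → V/F = 0.3129
  V/F = 0.3129: g = -0.00051, g' = -0.5496 → V/F = 0.3120
Converged at V/F = 0.3120.

V/F = 0.3120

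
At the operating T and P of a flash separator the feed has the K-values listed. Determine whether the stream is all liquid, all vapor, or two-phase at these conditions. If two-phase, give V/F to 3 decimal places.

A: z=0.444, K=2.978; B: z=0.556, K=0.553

ΣzᵢKᵢ = 1.630; Σzᵢ/Kᵢ = 1.155.
Both exceed 1, so a two-phase solution exists.
Newton–Raphson from ψ = 0.5:
  ψ = 0.500: g = 0.1215, g' = -0.623 → ψ = 0.695
  ψ = 0.695: g = 0.0094, g' = -0.542 → ψ = 0.712
Converged at ψ = 0.712.

two-phase, V/F = 0.712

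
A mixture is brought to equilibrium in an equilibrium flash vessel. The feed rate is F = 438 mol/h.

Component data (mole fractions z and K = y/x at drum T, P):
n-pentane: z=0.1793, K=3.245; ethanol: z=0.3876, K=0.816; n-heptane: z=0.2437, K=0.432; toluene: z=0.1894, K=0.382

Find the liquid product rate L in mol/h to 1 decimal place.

Material balance + equilibrium reduce to Σ zᵢ(Kᵢ−1)/(1+β(Kᵢ−1)) = 0.
Check two-phase: ΣzᵢKᵢ = 1.0757 > 1 and Σzᵢ/Kᵢ = 1.5902 > 1, so g(0) = 0.0757 > 0 and g(1) = -0.5902 < 0.
Newton–Raphson from β = 0.5:
  β = 0.5000: g = -0.25161, g' = -0.5214 → β = 0.0174
  β = 0.0174: g = 0.05772, g' = -1.0043 → β = 0.0749
  β = 0.0749: g = 0.00499, g' = -0.8411 → β = 0.0808
  β = 0.0808: g = 0.00004, g' = -0.8275 → β = 0.0809
Converged at β = 0.0809.
Then V = β·F = 0.0809·438 = 35.4 mol/h and L = F − V = 402.6 mol/h.

L = 402.6 mol/h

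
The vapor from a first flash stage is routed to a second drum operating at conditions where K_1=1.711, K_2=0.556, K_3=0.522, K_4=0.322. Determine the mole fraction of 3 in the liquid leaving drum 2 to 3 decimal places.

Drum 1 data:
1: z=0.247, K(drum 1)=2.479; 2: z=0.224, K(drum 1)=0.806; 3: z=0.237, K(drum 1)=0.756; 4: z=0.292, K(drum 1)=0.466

Drum 1:
Material balance + equilibrium reduce to Σ zᵢ(Kᵢ−1)/(1+ψ₁(Kᵢ−1)) = 0.
Feasibility: ΣzᵢKᵢ = 1.108, Σzᵢ/Kᵢ = 1.318 — both > 1, two phases present.
Newton–Raphson from ψ₁ = 0.5:
  ψ₁ = 0.500: g = -0.1167, g' = -0.362 → ψ₁ = 0.178
  ψ₁ = 0.178: g = 0.0115, g' = -0.465 → ψ₁ = 0.203
Converged at ψ₁ = 0.203.
Drum-1 compositions:
  1: x = 0.190, y = 0.471
  2: x = 0.233, y = 0.188
  3: x = 0.249, y = 0.189
  4: x = 0.327, y = 0.153
Drum-2 feed = drum-1 vapor: z₂ = (0.4709, 0.1879, 0.1885, 0.1526).
Drum 2:
Rachford–Rice: g(ψ₂) = Σ zᵢ(Kᵢ−1)/(1+ψ₂(Kᵢ−1)) = 0.
g(0) = ΣzᵢKᵢ − 1 = 0.058 and g(1) = 1 − Σzᵢ/Kᵢ = -0.448, so a root lies in (0, 1).
Newton iteration, ψ₂⁰ = 0.5:
  ψ₂ = 0.500: g = -0.1352, g' = -0.426 → ψ₂ = 0.182
  ψ₂ = 0.182: g = -0.0112, g' = -0.373 → ψ₂ = 0.152
Converged at ψ₂ = 0.152.
  1: x = 0.425, y = 0.727
  2: x = 0.202, y = 0.112
  3: x = 0.203, y = 0.106
  4: x = 0.170, y = 0.055

x_3 (drum 2) = 0.203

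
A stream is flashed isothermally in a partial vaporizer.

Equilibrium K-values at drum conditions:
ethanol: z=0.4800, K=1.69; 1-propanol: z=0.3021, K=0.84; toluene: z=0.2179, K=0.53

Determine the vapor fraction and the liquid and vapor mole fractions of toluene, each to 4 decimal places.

ψ = 0.7729, x_toluene = 0.3422, y_toluene = 0.1814

Newton–Raphson from ψ = 0.4:
  ψ = 0.4000: g = 0.08180, g' = -0.2222 → ψ = 0.7681
  ψ = 0.7681: g = 0.00108, g' = -0.2256 → ψ = 0.7729
Converged at ψ = 0.7729.
Compositions from xᵢ = zᵢ/(1+ψ(Kᵢ−1)), yᵢ = Kᵢxᵢ:
  ethanol: x = 0.3130, y = 0.5290
  1-propanol: x = 0.3447, y = 0.2896
  toluene: x = 0.3422, y = 0.1814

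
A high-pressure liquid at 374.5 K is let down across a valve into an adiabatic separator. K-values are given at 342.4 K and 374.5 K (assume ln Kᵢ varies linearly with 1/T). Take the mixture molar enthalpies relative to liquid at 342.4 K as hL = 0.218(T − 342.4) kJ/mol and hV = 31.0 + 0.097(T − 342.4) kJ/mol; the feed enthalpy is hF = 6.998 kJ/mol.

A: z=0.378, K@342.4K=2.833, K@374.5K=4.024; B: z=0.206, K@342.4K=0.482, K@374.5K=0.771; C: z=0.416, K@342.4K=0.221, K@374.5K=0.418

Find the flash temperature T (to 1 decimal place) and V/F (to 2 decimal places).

Adiabatic flash: solve Rachford–Rice at each trial T, then check hF = ψ·hV(T) + (1−ψ)·hL(T).
  T = 342.4 K: K = (2.833, 0.482, 0.221), RR gives ψ = 0.204, H_out = 6.315 kJ/mol
  T = 374.5 K: K = (4.024, 0.771, 0.418), RR gives ψ = 0.574, H_out = 22.560 kJ/mol
  T = 358.4 K: K = (3.401, 0.616, 0.308), RR gives ψ = 0.371, H_out = 14.281 kJ/mol
  T = 350.4 K: K = (3.111, 0.546, 0.262), RR gives ψ = 0.287, H_out = 10.357 kJ/mol
  T = 346.4 K: K = (2.970, 0.513, 0.241), RR gives ψ = 0.245, H_out = 8.363 kJ/mol
  T = 344.4 K: K = (2.901, 0.498, 0.231), RR gives ψ = 0.225, H_out = 7.347 kJ/mol
Linear interpolation between T = 342.4 (H_out = 6.315) and T = 344.4 (H_out = 7.347) on hF = 6.998 gives T ≈ 343.7 K, at which ψ = 0.22.

T = 343.7 K, V/F = 0.22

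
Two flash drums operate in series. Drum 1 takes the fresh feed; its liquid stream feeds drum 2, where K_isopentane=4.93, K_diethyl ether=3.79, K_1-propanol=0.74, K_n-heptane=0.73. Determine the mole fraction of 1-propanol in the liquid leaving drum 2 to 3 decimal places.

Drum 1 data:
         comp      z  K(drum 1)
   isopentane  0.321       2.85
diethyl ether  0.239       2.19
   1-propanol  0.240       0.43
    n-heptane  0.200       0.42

x_1-propanol (drum 2) = 0.500

Drum 1:
Newton–Raphson from ψ₁ = 0.33:
  ψ₁ = 0.330: g = 0.2610, g' = -0.819 → ψ₁ = 0.649
  ψ₁ = 0.649: g = 0.0275, g' = -0.704 → ψ₁ = 0.688
  ψ₁ = 0.688: g = -0.0001, g' = -0.712 → ψ₁ = 0.687
Converged at ψ₁ = 0.687.
Drum-1 compositions:
  isopentane: x = 0.141, y = 0.403
  diethyl ether: x = 0.131, y = 0.288
  1-propanol: x = 0.395, y = 0.170
  n-heptane: x = 0.333, y = 0.140
Drum-2 feed = drum-1 liquid: z₂ = (0.1413, 0.1315, 0.3946, 0.3326).
Drum 2:
Let ψ₂ = V/F and solve Σ zᵢ(Kᵢ−1)/(1+ψ₂(Kᵢ−1)) = 0.
Feasibility: ΣzᵢKᵢ = 1.730, Σzᵢ/Kᵢ = 1.052 — both > 1, two phases present.
Newton–Raphson from ψ₂ = 0.36:
  ψ₂ = 0.360: g = 0.2003, g' = -0.691 → ψ₂ = 0.650
  ψ₂ = 0.650: g = 0.0543, g' = -0.376 → ψ₂ = 0.794
  ψ₂ = 0.794: g = 0.0052, g' = -0.309 → ψ₂ = 0.811
Converged at ψ₂ = 0.811.
  isopentane: x = 0.034, y = 0.166
  diethyl ether: x = 0.040, y = 0.153
  1-propanol: x = 0.500, y = 0.370
  n-heptane: x = 0.426, y = 0.311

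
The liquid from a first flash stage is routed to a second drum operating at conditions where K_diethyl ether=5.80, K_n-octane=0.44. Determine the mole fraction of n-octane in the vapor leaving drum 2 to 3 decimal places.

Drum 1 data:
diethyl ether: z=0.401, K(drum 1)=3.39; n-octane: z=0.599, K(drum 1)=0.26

y_n-octane (drum 2) = 0.394

Drum 1:
Let ψ₁ = V/F and solve Σ zᵢ(Kᵢ−1)/(1+ψ₁(Kᵢ−1)) = 0.
Feasibility: ΣzᵢKᵢ = 1.515, Σzᵢ/Kᵢ = 2.422 — both > 1, two phases present.
Iterate (Newton) starting at ψ₁ = 0.5:
  ψ₁ = 0.500: g = -0.2670, g' = -1.302 → ψ₁ = 0.295
  ψ₁ = 0.295: g = -0.0049, g' = -1.325 → ψ₁ = 0.291
Converged at ψ₁ = 0.291.
Drum-1 compositions:
  diethyl ether: x = 0.236, y = 0.801
  n-octane: x = 0.764, y = 0.199
Drum-2 feed = drum-1 liquid: z₂ = (0.2364, 0.7636).
Drum 2:
Material balance + equilibrium reduce to Σ zᵢ(Kᵢ−1)/(1+ψ₂(Kᵢ−1)) = 0.
g(0) = ΣzᵢKᵢ − 1 = 0.707 and g(1) = 1 − Σzᵢ/Kᵢ = -0.776, so a root lies in (0, 1).
Binary case is linear: z₁(K₁−1)(1+ψ₂(K₂−1)) + z₂(K₂−1)(1+ψ₂(K₁−1)) = 0
⇒ ψ₂ = [z₁(K₁−1)+z₂(K₂−1)] / [−(K₁−1)(K₂−1)] = 0.7072/2.6880 = 0.263
  diethyl ether: x = 0.104, y = 0.606
  n-octane: x = 0.896, y = 0.394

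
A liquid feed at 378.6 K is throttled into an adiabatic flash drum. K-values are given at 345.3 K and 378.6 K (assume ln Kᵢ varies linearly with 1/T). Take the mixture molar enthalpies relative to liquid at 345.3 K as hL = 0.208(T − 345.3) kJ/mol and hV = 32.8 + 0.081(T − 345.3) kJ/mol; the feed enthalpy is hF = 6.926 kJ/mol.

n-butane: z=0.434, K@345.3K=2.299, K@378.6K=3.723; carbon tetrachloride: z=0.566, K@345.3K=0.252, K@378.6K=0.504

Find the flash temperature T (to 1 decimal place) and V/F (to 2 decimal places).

T = 348.4 K, V/F = 0.19

Adiabatic flash: solve Rachford–Rice at each trial T, then check hF = ψ·hV(T) + (1−ψ)·hL(T).
  T = 345.3 K: K = (2.299, 0.252), RR gives ψ = 0.144, H_out = 4.739 kJ/mol
  T = 378.6 K: K = (3.723, 0.504), RR gives ψ = 0.667, H_out = 25.987 kJ/mol
  T = 362.0 K: K = (2.960, 0.362), RR gives ψ = 0.392, H_out = 15.501 kJ/mol
  T = 353.6 K: K = (2.615, 0.303), RR gives ψ = 0.272, H_out = 10.371 kJ/mol
  T = 349.5 K: K = (2.456, 0.277), RR gives ψ = 0.211, H_out = 7.696 kJ/mol
  T = 347.4 K: K = (2.376, 0.264), RR gives ψ = 0.179, H_out = 6.251 kJ/mol
Linear interpolation between T = 347.4 (H_out = 6.251) and T = 349.5 (H_out = 7.696) on hF = 6.926 gives T ≈ 348.4 K, at which ψ = 0.19.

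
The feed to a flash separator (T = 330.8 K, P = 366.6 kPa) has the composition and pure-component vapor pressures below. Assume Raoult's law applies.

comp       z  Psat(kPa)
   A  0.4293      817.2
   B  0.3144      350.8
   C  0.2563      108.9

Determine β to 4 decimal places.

Raoult's law: Kᵢ = Pᵢˢᵃᵗ/P = Pᵢˢᵃᵗ/366.6.
  K_A = 817.2/366.6 = 2.229133, K_B = 350.8/366.6 = 0.956901, K_C = 108.9/366.6 = 0.297054
Rachford–Rice: g(β) = Σ zᵢ(Kᵢ−1)/(1+β(Kᵢ−1)) = 0.
Check two-phase: ΣzᵢKᵢ = 1.3340 > 1 and Σzᵢ/Kᵢ = 1.3840 > 1, so g(0) = 0.3340 > 0 and g(1) = -0.3840 < 0.
Newton iteration, β⁰ = 0.54:
  β = 0.5400: g = 0.01289, g' = -0.5640 → β = 0.5629
  β = 0.5629: g = -0.00011, g' = -0.5740 → β = 0.5627
Converged at β = 0.5627.

β = 0.5627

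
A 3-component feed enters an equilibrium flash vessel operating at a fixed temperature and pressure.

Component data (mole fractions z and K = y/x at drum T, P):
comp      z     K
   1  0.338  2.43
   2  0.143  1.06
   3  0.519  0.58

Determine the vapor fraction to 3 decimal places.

Rachford–Rice: g(ψ) = Σ zᵢ(Kᵢ−1)/(1+ψ(Kᵢ−1)) = 0.
Feasibility: ΣzᵢKᵢ = 1.274, Σzᵢ/Kᵢ = 1.169 — both > 1, two phases present.
Newton–Raphson from ψ = 0.51:
  ψ = 0.510: g = 0.0104, g' = -0.380 → ψ = 0.537
  ψ = 0.537: g = 0.0001, g' = -0.374 → ψ = 0.538
Converged at ψ = 0.538.

ψ = 0.538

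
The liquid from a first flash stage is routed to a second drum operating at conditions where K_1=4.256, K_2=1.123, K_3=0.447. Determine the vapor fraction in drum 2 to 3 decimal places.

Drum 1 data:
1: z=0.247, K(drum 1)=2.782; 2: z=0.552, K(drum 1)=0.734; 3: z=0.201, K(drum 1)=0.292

V/F (drum 2) = 0.788

Drum 1:
Material balance + equilibrium reduce to Σ zᵢ(Kᵢ−1)/(1+ψ₁(Kᵢ−1)) = 0.
Check two-phase: ΣzᵢKᵢ = 1.151 > 1 and Σzᵢ/Kᵢ = 1.529 > 1, so g(0) = 0.151 > 0 and g(1) = -0.529 < 0.
Iterate (Newton) starting at ψ₁ = 0.5:
  ψ₁ = 0.500: g = -0.1569, g' = -0.513 → ψ₁ = 0.194
  ψ₁ = 0.194: g = 0.0073, g' = -0.612 → ψ₁ = 0.206
Converged at ψ₁ = 0.206.
Drum-1 compositions:
  1: x = 0.181, y = 0.503
  2: x = 0.584, y = 0.429
  3: x = 0.235, y = 0.069
Drum-2 feed = drum-1 liquid: z₂ = (0.1807, 0.5840, 0.2353).
Drum 2:
Material balance + equilibrium reduce to Σ zᵢ(Kᵢ−1)/(1+ψ₂(Kᵢ−1)) = 0.
Check two-phase: ΣzᵢKᵢ = 1.530 > 1 and Σzᵢ/Kᵢ = 1.089 > 1, so g(0) = 0.530 > 0 and g(1) = -0.089 < 0.
Iterate (Newton) starting at ψ₂ = 0.38:
  ψ₂ = 0.380: g = 0.1668, g' = -0.506 → ψ₂ = 0.710
  ψ₂ = 0.710: g = 0.0296, g' = -0.377 → ψ₂ = 0.788
Converged at ψ₂ = 0.788.
  1: x = 0.051, y = 0.216
  2: x = 0.532, y = 0.598
  3: x = 0.417, y = 0.186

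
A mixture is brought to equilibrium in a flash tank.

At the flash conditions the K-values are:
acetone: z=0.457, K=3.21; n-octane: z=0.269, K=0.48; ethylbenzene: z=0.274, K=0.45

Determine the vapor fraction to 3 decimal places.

ψ = 0.608

Newton iteration, ψ⁰ = 0.4:
  ψ = 0.400: g = 0.1663, g' = -0.881 → ψ = 0.589
  ψ = 0.589: g = 0.0145, g' = -0.754 → ψ = 0.608
Converged at ψ = 0.608.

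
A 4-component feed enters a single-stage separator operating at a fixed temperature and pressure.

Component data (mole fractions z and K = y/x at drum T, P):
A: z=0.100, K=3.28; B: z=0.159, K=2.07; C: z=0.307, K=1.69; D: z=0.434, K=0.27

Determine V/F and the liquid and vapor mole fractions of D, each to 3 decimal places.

V/F = 0.344, x_D = 0.580, y_D = 0.157

Material balance + equilibrium reduce to Σ zᵢ(Kᵢ−1)/(1+V/F(Kᵢ−1)) = 0.
Check two-phase: ΣzᵢKᵢ = 1.293 > 1 and Σzᵢ/Kᵢ = 1.896 > 1, so g(0) = 0.293 > 0 and g(1) = -0.896 < 0.
Newton iteration, V/F⁰ = 0.5:
  V/F = 0.500: g = -0.1241, g' = -0.845 → V/F = 0.353
  V/F = 0.353: g = -0.0068, g' = -0.770 → V/F = 0.344
Converged at V/F = 0.344.
Compositions from xᵢ = zᵢ/(1+V/F(Kᵢ−1)), yᵢ = Kᵢxᵢ:
  A: x = 0.056, y = 0.184
  B: x = 0.116, y = 0.241
  C: x = 0.248, y = 0.419
  D: x = 0.580, y = 0.157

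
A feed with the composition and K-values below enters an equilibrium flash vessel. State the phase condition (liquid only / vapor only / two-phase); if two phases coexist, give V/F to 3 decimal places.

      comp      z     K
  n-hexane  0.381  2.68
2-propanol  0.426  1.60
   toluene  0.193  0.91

ΣzᵢKᵢ = 1.878; Σzᵢ/Kᵢ = 0.621.
Since Σzᵢ/Kᵢ < 1 the mixture is above its dew point — single vapor phase.

vapor only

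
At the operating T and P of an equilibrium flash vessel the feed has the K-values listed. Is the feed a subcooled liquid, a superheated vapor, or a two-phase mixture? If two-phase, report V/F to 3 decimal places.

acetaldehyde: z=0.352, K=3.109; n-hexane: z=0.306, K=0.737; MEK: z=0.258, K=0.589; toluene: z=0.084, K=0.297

ΣzᵢKᵢ = 1.497; Σzᵢ/Kᵢ = 1.249.
Both exceed 1, so a two-phase solution exists.
Material balance + equilibrium reduce to Σ zᵢ(Kᵢ−1)/(1+ψ(Kᵢ−1)) = 0.
Iterate (Newton) starting at ψ = 0.5:
  ψ = 0.500: g = 0.0441, g' = -0.567 → ψ = 0.578
  ψ = 0.578: g = 0.0012, g' = -0.540 → ψ = 0.580
Converged at ψ = 0.580.

two-phase, V/F = 0.580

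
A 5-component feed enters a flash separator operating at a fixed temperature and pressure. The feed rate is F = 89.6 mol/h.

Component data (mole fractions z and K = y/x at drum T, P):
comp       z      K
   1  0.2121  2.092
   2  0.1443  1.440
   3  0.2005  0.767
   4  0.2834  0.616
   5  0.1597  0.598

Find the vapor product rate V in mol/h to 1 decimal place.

V = 21.7 mol/h

Iterate (Newton) starting at β = 0.5:
  β = 0.5000: g = -0.06605, g' = -0.2430 → β = 0.2281
  β = 0.2281: g = 0.00382, g' = -0.2788 → β = 0.2419
Converged at β = 0.2419.
Then V = β·F = 0.2419·89.6 = 21.7 mol/h and L = F − V = 67.9 mol/h.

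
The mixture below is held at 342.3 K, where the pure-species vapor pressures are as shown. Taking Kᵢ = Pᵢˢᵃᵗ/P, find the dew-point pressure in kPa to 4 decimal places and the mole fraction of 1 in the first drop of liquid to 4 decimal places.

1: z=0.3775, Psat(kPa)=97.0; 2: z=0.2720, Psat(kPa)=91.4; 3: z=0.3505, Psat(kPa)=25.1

At the dew point ψ → 1, so Σzᵢ/Kᵢ = 1 with Kᵢ = Pᵢˢᵃᵗ/P ⇒ 1/P = Σzᵢ/Pᵢˢᵃᵗ.
1/P = 0.3775/97.0 + 0.2720/91.4 + 0.3505/25.1 = 0.0208318 ⇒ P = 48.0035 kPa
xᵢ = zᵢP/Pᵢˢᵃᵗ ⇒ x_1 = 0.3775·48.0035/97.0 = 0.1868

Pdew = 48.0035 kPa, x_1 = 0.1868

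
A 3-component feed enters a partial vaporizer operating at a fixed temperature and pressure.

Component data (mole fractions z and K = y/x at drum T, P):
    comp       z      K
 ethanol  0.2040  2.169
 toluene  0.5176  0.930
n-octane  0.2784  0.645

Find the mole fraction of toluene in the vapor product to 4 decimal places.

y_toluene = 0.4973

Material balance + equilibrium reduce to Σ zᵢ(Kᵢ−1)/(1+ψ(Kᵢ−1)) = 0.
Feasibility: ΣzᵢKᵢ = 1.1034, Σzᵢ/Kᵢ = 1.0822 — both > 1, two phases present.
Iterate (Newton) starting at ψ = 0.62:
  ψ = 0.6200: g = -0.02634, g' = -0.1542 → ψ = 0.4492
  ψ = 0.4492: g = 0.00138, g' = -0.1722 → ψ = 0.4572
Converged at ψ = 0.4572.
Compositions from xᵢ = zᵢ/(1+ψ(Kᵢ−1)), yᵢ = Kᵢxᵢ:
  ethanol: x = 0.1329, y = 0.2884
  toluene: x = 0.5347, y = 0.4973
  n-octane: x = 0.3323, y = 0.2144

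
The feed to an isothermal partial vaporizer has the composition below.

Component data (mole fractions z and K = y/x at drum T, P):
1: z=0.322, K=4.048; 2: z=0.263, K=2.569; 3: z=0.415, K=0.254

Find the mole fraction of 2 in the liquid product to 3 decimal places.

x_2 = 0.136

Iterate (Newton) starting at V/F = 0.5:
  V/F = 0.500: g = 0.1263, g' = -1.260 → V/F = 0.600
  V/F = 0.600: g = -0.0012, g' = -1.303 → V/F = 0.599
Converged at V/F = 0.599.
Compositions from xᵢ = zᵢ/(1+V/F(Kᵢ−1)), yᵢ = Kᵢxᵢ:
  1: x = 0.114, y = 0.461
  2: x = 0.136, y = 0.348
  3: x = 0.751, y = 0.191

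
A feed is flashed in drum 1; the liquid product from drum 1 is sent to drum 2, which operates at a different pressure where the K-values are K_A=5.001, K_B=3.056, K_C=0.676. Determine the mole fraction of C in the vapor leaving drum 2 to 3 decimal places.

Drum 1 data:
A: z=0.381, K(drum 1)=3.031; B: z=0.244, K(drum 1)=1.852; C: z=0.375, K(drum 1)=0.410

Drum 1:
Material balance + equilibrium reduce to Σ zᵢ(Kᵢ−1)/(1+ψ₁(Kᵢ−1)) = 0.
Feasibility: ΣzᵢKᵢ = 1.760, Σzᵢ/Kᵢ = 1.172 — both > 1, two phases present.
Newton iteration, ψ₁⁰ = 0.32:
  ψ₁ = 0.320: g = 0.3596, g' = -0.885 → ψ₁ = 0.726
  ψ₁ = 0.726: g = 0.0539, g' = -0.724 → ψ₁ = 0.801
  ψ₁ = 0.801: g = -0.0012, g' = -0.759 → ψ₁ = 0.799
Converged at ψ₁ = 0.799.
Drum-1 compositions:
  A: x = 0.145, y = 0.440
  B: x = 0.145, y = 0.269
  C: x = 0.710, y = 0.291
Drum-2 feed = drum-1 liquid: z₂ = (0.1452, 0.1452, 0.7096).
Drum 2:
Material balance + equilibrium reduce to Σ zᵢ(Kᵢ−1)/(1+ψ₂(Kᵢ−1)) = 0.
Feasibility: ΣzᵢKᵢ = 1.650, Σzᵢ/Kᵢ = 1.126 — both > 1, two phases present.
Newton iteration, ψ₂⁰ = 0.56:
  ψ₂ = 0.560: g = 0.0372, g' = -0.465 → ψ₂ = 0.640
  ψ₂ = 0.640: g = 0.0021, g' = -0.416 → ψ₂ = 0.645
Converged at ψ₂ = 0.645.
  A: x = 0.041, y = 0.203
  B: x = 0.062, y = 0.191
  C: x = 0.897, y = 0.606

y_C (drum 2) = 0.606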